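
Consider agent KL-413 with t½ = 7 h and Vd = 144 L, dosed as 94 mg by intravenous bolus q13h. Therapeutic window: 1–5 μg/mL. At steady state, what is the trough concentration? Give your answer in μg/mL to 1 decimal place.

k = ln2/t½ = ln2/7 ≈ 0.099021 h⁻¹; fraction remaining f = e^(−kτ) = e^(−0.099021×13) ≈ 0.2760.
Each bolus raises the concentration by D/Vd = 94/144 ≈ 0.653 μg/mL.
Steady-state trough Cmin,ss = C₀·f/(1−f) ≈ 0.653 × 0.2760/0.7240 ≈ 0.249 μg/mL.
Trough 0.2 μg/mL vs MEC 1 μg/mL: subtherapeutic.

0.2 μg/mL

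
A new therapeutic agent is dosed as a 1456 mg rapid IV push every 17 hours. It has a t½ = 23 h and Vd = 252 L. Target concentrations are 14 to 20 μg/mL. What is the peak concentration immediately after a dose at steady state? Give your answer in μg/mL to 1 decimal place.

τ/t½ = 17/23 ≈ 0.73913, so fraction remaining f = (1/2)^(17/23) ≈ 0.5991.
At steady state, accumulation factor R = 1/(1 − e^(−kτ)) ≈ 2.4944.
Single-dose peak C₀ = D/Vd = 1456/252 ≈ 5.778 μg/mL.
Steady-state peak Cmax,ss = C₀·R ≈ 5.778 × 2.4944 ≈ 14.413 μg/mL.
Peak 14.4 μg/mL vs MTC 20 μg/mL: below toxic threshold.

14.4 μg/mL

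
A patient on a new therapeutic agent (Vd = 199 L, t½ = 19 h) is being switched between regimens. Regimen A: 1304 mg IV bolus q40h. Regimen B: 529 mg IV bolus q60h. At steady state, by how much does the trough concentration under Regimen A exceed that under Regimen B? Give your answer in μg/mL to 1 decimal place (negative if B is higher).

1.6 μg/mL

Regimen A: f = (1/2)^(40/19) ≈ 0.2324; Cmin,ss = (1304/199)·f/(1−f) ≈ 1.984 μg/mL.
Regimen B: f = (1/2)^(60/19) ≈ 0.1120; Cmin,ss = (529/199)·f/(1−f) ≈ 0.335 μg/mL.
Difference ≈ 1.984 − 0.335 ≈ 1.649 μg/mL.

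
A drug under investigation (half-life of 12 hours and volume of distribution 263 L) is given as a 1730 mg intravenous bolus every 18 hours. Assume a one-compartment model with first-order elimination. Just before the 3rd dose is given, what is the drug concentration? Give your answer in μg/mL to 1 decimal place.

3.1 μg/mL

f = (1/2)^(τ/t½) = (1/2)^(18/12) ≈ 0.3536.
C₀ = D/Vd = 1730/263 ≈ 6.578 μg/mL.
Before the 3rd dose, 2 doses have been given. Superposition: Cmin = C₀·(f + f²).
≈ 6.578 × (0.3536 + 0.1250) ≈ 6.578 × 0.4786 ≈ 3.148 μg/mL.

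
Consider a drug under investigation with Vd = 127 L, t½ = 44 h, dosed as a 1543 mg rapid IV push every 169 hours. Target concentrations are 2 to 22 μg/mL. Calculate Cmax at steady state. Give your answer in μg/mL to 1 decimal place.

13.1 μg/mL

k = ln2/t½ = ln2/44 ≈ 0.015753 h⁻¹; fraction remaining f = e^(−kτ) = e^(−0.015753×169) ≈ 0.0698.
Accumulation ratio R = 1/(1 − f) ≈ 1/0.9302 ≈ 1.0750.
Single-dose peak C₀ = D/Vd = 1543/127 ≈ 12.150 μg/mL.
Steady-state peak Cmax,ss = C₀·R ≈ 12.150 × 1.0750 ≈ 13.061 μg/mL.
Peak 13.1 μg/mL vs MTC 22 μg/mL: below toxic threshold.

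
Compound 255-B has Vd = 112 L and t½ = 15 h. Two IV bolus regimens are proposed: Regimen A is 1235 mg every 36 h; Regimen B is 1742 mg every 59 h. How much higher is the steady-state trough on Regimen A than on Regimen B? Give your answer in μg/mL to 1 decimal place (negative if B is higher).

1.5 μg/mL

Regimen A: f = (1/2)^(36/15) ≈ 0.1895; Cmin,ss = (1235/112)·f/(1−f) ≈ 2.578 μg/mL.
Regimen B: f = (1/2)^(59/15) ≈ 0.0655; Cmin,ss = (1742/112)·f/(1−f) ≈ 1.090 μg/mL.
Difference ≈ 2.578 − 1.090 ≈ 1.488 μg/mL.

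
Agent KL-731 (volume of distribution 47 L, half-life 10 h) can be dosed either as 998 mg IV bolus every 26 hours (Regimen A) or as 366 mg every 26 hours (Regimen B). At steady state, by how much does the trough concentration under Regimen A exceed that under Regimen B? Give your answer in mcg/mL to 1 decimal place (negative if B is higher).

2.7 mcg/mL

Regimen A: f = (1/2)^(26/10) ≈ 0.1649; Cmin,ss = (998/47)·f/(1−f) ≈ 4.193 mcg/mL.
Regimen B: f = (1/2)^(26/10) ≈ 0.1649; Cmin,ss = (366/47)·f/(1−f) ≈ 1.538 mcg/mL.
Difference ≈ 4.193 − 1.538 ≈ 2.655 mcg/mL.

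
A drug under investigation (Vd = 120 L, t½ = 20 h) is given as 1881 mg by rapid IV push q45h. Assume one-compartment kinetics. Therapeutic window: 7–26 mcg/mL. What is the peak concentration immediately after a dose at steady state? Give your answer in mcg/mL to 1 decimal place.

19.8 mcg/mL

τ/t½ = 45/20 ≈ 2.25, so fraction remaining f = (1/2)^(45/20) ≈ 0.2102.
Accumulation ratio R = 1/(1 − f) ≈ 1/0.7898 ≈ 1.2661.
Single-dose peak C₀ = D/Vd = 1881/120 ≈ 15.675 mcg/mL.
Cmax,ss = C₀/(1 − f) ≈ 15.675/0.7898 ≈ 19.847 mcg/mL.
Peak 19.8 mcg/mL vs MTC 26 mcg/mL: below toxic threshold.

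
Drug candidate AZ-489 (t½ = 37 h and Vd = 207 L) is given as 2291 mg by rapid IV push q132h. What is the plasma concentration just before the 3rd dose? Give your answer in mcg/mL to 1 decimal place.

1.0 mcg/mL

f = (1/2)^(τ/t½) = (1/2)^(132/37) ≈ 0.0843.
C₀ = D/Vd = 2291/207 ≈ 11.068 mcg/mL.
Before the 3rd dose, 2 doses have been given. Superposition: Cmin = C₀·(f + f²).
≈ 11.068 × (0.0843 + 0.0071) ≈ 11.068 × 0.0914 ≈ 1.012 mcg/mL.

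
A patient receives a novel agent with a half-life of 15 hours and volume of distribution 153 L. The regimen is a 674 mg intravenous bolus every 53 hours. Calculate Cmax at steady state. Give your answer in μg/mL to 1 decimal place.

k = ln2/t½ = ln2/15 ≈ 0.046210 h⁻¹; fraction remaining f = e^(−kτ) = e^(−0.046210×53) ≈ 0.0864.
At steady state, accumulation factor R = 1/(1 − e^(−kτ)) ≈ 1.0946.
Single-dose peak C₀ = D/Vd = 674/153 ≈ 4.405 μg/mL.
Cmax,ss = C₀/(1 − f) ≈ 4.405/0.9136 ≈ 4.822 μg/mL.

4.8 μg/mL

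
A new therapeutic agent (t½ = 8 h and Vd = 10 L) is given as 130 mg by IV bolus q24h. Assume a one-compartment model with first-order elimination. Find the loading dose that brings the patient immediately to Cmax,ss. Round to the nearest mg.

149 mg

f = (1/2)^(24/8) ≈ 0.125000; accumulation ratio R = 1/(1−f) ≈ 1.14286.
Loading dose to hit Cmax,ss on first dose: D_load = D_maint·R ≈ 130 × 1.14286 ≈ 148.57 mg.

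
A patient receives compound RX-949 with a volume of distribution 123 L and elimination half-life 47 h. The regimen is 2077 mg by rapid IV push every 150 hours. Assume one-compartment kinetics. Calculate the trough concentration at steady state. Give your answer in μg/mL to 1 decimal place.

2.1 μg/mL

τ/t½ = 150/47 ≈ 3.1915, so fraction remaining f = (1/2)^(150/47) ≈ 0.1095.
Each bolus raises the concentration by D/Vd = 2077/123 ≈ 16.886 μg/mL.
Steady-state trough Cmin,ss = C₀·f/(1−f) ≈ 16.886 × 0.1095/0.8905 ≈ 2.076 μg/mL.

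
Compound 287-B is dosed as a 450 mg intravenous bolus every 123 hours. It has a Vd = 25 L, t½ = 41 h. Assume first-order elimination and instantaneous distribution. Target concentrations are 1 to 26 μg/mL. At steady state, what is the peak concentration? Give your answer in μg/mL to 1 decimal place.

20.6 μg/mL

τ = 123 h = 3 half-lives, so f = (1/2)^3 = 0.125.
Accumulation ratio R = 1/(1 − f) = 1/0.875 = 8/7.
Single-dose peak C₀ = D/Vd = 450/25 = 18 μg/mL.
Steady-state peak Cmax,ss = C₀·R = 18 × 8/7 ≈ 20.571 μg/mL.
Peak 20.6 μg/mL vs MTC 26 μg/mL: below toxic threshold.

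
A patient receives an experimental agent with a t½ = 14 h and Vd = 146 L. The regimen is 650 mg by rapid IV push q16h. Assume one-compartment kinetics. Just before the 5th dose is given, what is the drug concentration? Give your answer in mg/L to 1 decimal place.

f = (1/2)^(τ/t½) = (1/2)^(16/14) ≈ 0.4529.
C₀ = D/Vd = 650/146 ≈ 4.452 mg/L.
Before the 5th dose, 4 doses have been given. Superposition: Cmin = C₀·(f + f² + … + f^4).
≈ 4.452 × (0.4529 + 0.2051 + 0.0929 + 0.0421) ≈ 4.452 × 0.7930 ≈ 3.530 mg/L.

3.5 mg/L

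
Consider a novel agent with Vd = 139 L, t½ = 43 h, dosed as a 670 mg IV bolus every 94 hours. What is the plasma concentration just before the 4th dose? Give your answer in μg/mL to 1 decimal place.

1.3 μg/mL

f = (1/2)^(τ/t½) = (1/2)^(94/43) ≈ 0.2198.
C₀ = D/Vd = 670/139 ≈ 4.820 μg/mL.
Before the 4th dose, 3 doses have been given. Superposition: Cmin = C₀·(f + f² + … + f^3).
≈ 4.820 × (0.2198 + 0.0483 + 0.0106) ≈ 4.820 × 0.2787 ≈ 1.343 μg/mL.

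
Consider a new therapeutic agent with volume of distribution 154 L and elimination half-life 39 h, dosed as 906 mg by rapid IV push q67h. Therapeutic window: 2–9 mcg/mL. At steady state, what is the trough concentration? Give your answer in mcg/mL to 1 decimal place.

2.6 mcg/mL

k = ln2/t½ = ln2/39 ≈ 0.017773 h⁻¹; fraction remaining f = e^(−kτ) = e^(−0.017773×67) ≈ 0.3040.
Each bolus raises the concentration by D/Vd = 906/154 ≈ 5.883 mcg/mL.
Steady-state trough Cmin,ss = C₀·f/(1−f) ≈ 5.883 × 0.3040/0.6960 ≈ 2.570 mcg/mL.
Trough 2.6 mcg/mL vs MEC 2 mcg/mL: adequate.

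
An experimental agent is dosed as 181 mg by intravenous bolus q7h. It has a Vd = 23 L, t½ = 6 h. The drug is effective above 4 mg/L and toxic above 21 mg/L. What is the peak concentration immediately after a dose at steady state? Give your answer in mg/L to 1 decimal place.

14.2 mg/L

k = ln2/t½ = ln2/6 ≈ 0.115525 h⁻¹; fraction remaining f = e^(−kτ) = e^(−0.115525×7) ≈ 0.4454.
Accumulation ratio R = 1/(1 − f) ≈ 1/0.5546 ≈ 1.8031.
Single-dose peak C₀ = D/Vd = 181/23 ≈ 7.870 mg/L.
Steady-state peak Cmax,ss = C₀·R ≈ 7.870 × 1.8031 ≈ 14.190 mg/L.
Peak 14.2 mg/L vs MTC 21 mg/L: below toxic threshold.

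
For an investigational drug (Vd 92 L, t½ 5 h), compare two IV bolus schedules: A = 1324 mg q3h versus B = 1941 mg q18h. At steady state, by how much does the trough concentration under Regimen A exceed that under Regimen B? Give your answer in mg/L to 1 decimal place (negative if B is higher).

26.0 mg/L

Regimen A: f = (1/2)^(3/5) ≈ 0.6598; Cmin,ss = (1324/92)·f/(1−f) ≈ 27.911 mg/L.
Regimen B: f = (1/2)^(18/5) ≈ 0.0825; Cmin,ss = (1941/92)·f/(1−f) ≈ 1.897 mg/L.
Difference ≈ 27.911 − 1.897 ≈ 26.014 mg/L.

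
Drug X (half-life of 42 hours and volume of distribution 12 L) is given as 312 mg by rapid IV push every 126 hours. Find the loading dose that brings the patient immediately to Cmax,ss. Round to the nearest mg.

f = (1/2)^(126/42) ≈ 0.125000; accumulation ratio R = 1/(1−f) ≈ 1.14286.
Loading dose to hit Cmax,ss on first dose: D_load = D_maint·R ≈ 312 × 1.14286 ≈ 356.57 mg.

357 mg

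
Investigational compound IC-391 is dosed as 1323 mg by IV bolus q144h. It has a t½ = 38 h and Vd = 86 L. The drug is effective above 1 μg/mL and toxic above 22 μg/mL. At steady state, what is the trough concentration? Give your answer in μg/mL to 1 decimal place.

1.2 μg/mL

τ/t½ = 144/38 ≈ 3.7895, so fraction remaining f = (1/2)^(144/38) ≈ 0.0723.
At steady state, accumulation factor R = 1/(1 − e^(−kτ)) ≈ 1.0779.
Single-dose peak C₀ = D/Vd = 1323/86 ≈ 15.384 μg/mL.
Cmax,ss = C₀/(1 − f) ≈ 15.384/0.9277 ≈ 16.583 μg/mL.
Steady-state trough Cmin,ss = Cmax,ss·f ≈ 16.583 × 0.0723 ≈ 1.199 μg/mL.
Trough 1.2 μg/mL vs MEC 1 μg/mL: adequate.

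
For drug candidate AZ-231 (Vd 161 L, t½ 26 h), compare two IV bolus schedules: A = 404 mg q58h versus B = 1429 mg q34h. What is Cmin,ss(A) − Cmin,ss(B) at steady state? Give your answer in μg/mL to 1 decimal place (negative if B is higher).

-5.3 μg/mL

Regimen A: f = (1/2)^(58/26) ≈ 0.2130; Cmin,ss = (404/161)·f/(1−f) ≈ 0.679 μg/mL.
Regimen B: f = (1/2)^(34/26) ≈ 0.4040; Cmin,ss = (1429/161)·f/(1−f) ≈ 6.016 μg/mL.
Difference ≈ 0.679 − 6.016 ≈ -5.337 μg/mL.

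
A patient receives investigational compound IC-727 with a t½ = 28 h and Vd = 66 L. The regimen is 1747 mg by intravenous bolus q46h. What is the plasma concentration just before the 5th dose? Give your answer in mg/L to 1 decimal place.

12.3 mg/L

f = (1/2)^(τ/t½) = (1/2)^(46/28) ≈ 0.3202.
C₀ = D/Vd = 1747/66 ≈ 26.470 mg/L.
Before the 5th dose, 4 doses have been given. Superposition: Cmin = C₀·(f + f² + … + f^4).
≈ 26.470 × (0.3202 + 0.1025 + 0.0328 + 0.0105) ≈ 26.470 × 0.4660 ≈ 12.335 mg/L.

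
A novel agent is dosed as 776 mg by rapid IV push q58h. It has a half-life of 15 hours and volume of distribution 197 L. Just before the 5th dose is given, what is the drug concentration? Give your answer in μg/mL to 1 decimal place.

f = (1/2)^(τ/t½) = (1/2)^(58/15) ≈ 0.0686.
C₀ = D/Vd = 776/197 ≈ 3.939 μg/mL.
Before the 5th dose, 4 doses have been given. Superposition: Cmin = C₀·(f + f² + … + f^4).
≈ 3.939 × (0.0686 + 0.0047 + 0.0003 + 0.0000) ≈ 3.939 × 0.0736 ≈ 0.290 μg/mL.

0.3 μg/mL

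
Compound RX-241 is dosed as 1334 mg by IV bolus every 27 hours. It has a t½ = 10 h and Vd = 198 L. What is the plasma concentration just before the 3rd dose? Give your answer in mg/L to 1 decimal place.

f = (1/2)^(τ/t½) = (1/2)^(27/10) ≈ 0.1539.
C₀ = D/Vd = 1334/198 ≈ 6.737 mg/L.
Before the 3rd dose, 2 doses have been given. Superposition: Cmin = C₀·(f + f²).
≈ 6.737 × (0.1539 + 0.0237) ≈ 6.737 × 0.1776 ≈ 1.196 mg/L.

1.2 mg/L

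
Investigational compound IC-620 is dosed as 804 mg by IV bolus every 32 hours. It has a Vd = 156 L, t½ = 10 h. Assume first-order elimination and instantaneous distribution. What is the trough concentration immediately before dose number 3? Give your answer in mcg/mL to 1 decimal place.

0.6 mcg/mL

f = (1/2)^(τ/t½) = (1/2)^(32/10) ≈ 0.1088.
C₀ = D/Vd = 804/156 ≈ 5.154 mcg/mL.
Before the 3rd dose, 2 doses have been given. Superposition: Cmin = C₀·(f + f²).
≈ 5.154 × (0.1088 + 0.0118) ≈ 5.154 × 0.1206 ≈ 0.622 mcg/mL.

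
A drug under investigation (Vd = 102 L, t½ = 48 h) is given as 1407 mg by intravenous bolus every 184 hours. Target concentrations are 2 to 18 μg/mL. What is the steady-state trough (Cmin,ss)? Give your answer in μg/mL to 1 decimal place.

1.0 μg/mL

τ/t½ = 184/48 ≈ 3.8333, so fraction remaining f = (1/2)^(184/48) ≈ 0.0702.
Each bolus raises the concentration by D/Vd = 1407/102 ≈ 13.794 μg/mL.
Steady-state trough Cmin,ss = C₀·f/(1−f) ≈ 13.794 × 0.0702/0.9298 ≈ 1.041 μg/mL.
Trough 1.0 μg/mL vs MEC 2 μg/mL: subtherapeutic.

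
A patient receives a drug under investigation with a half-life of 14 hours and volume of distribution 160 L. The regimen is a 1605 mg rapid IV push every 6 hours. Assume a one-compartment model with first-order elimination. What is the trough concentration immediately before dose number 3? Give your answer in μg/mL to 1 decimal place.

13.0 μg/mL

f = (1/2)^(τ/t½) = (1/2)^(6/14) ≈ 0.7430.
C₀ = D/Vd = 1605/160 ≈ 10.031 μg/mL.
Before the 3rd dose, 2 doses have been given. Superposition: Cmin = C₀·(f + f²).
≈ 10.031 × (0.7430 + 0.5520) ≈ 10.031 × 1.2950 ≈ 12.990 μg/mL.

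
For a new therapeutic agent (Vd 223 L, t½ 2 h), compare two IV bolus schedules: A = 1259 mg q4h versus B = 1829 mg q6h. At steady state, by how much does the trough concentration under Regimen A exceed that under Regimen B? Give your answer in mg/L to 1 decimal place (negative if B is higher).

0.7 mg/L

Regimen A: f = (1/2)^(4/2) ≈ 0.2500; Cmin,ss = (1259/223)·f/(1−f) ≈ 1.882 mg/L.
Regimen B: f = (1/2)^(6/2) ≈ 0.1250; Cmin,ss = (1829/223)·f/(1−f) ≈ 1.172 mg/L.
Difference ≈ 1.882 − 1.172 ≈ 0.710 mg/L.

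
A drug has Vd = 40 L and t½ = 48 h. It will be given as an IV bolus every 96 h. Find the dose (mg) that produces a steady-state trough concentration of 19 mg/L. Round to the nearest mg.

τ/t½ = 96/48 ≈ 2, so f = (1/2)^(96/48) ≈ 0.250000.
Cmin,ss = (D/Vd)·f/(1−f), so D = Cmin,ss·Vd·(1−f)/f.
D = 19 × 40 × (1−f)/f ≈ 19 × 40 × 3.00000 ≈ 2280.00 mg.

2280 mg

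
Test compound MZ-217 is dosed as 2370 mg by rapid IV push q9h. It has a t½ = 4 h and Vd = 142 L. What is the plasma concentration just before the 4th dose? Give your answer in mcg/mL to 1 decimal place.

4.4 mcg/mL

f = (1/2)^(τ/t½) = (1/2)^(9/4) ≈ 0.2102.
C₀ = D/Vd = 2370/142 ≈ 16.690 mcg/mL.
Before the 4th dose, 3 doses have been given. Superposition: Cmin = C₀·(f + f² + … + f^3).
≈ 16.690 × (0.2102 + 0.0442 + 0.0093) ≈ 16.690 × 0.2637 ≈ 4.401 mcg/mL.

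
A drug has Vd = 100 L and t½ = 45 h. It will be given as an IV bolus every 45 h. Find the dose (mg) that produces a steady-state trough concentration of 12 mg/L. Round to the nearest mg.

τ/t½ = 45/45 ≈ 1, so f = (1/2)^(45/45) ≈ 0.500000.
Cmin,ss = (D/Vd)·f/(1−f), so D = Cmin,ss·Vd·(1−f)/f.
D = 12 × 100 × (1−f)/f ≈ 12 × 100 × 1.00000 ≈ 1200.00 mg.

1200 mg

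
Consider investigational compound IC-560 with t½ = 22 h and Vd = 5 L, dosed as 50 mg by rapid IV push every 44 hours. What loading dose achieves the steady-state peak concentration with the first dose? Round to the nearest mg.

67 mg

f = (1/2)^(44/22) ≈ 0.250000; accumulation ratio R = 1/(1−f) ≈ 1.33333.
Loading dose to hit Cmax,ss on first dose: D_load = D_maint·R ≈ 50 × 1.33333 ≈ 66.67 mg.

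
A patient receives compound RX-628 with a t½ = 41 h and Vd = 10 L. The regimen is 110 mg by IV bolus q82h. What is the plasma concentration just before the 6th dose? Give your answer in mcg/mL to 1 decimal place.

f = (1/2)^(τ/t½) = (1/2)^(82/41) ≈ 0.2500.
C₀ = D/Vd = 110/10 ≈ 11.000 mcg/mL.
Before the 6th dose, 5 doses have been given. Superposition: Cmin = C₀·(f + f² + … + f^5).
≈ 11.000 × (0.2500 + 0.0625 + 0.0156 + 0.0039 + 0.0010) ≈ 11.000 × 0.3330 ≈ 3.663 mcg/mL.

3.7 mcg/mL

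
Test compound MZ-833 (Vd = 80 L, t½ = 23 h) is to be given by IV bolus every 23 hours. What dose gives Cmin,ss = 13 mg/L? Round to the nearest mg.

τ/t½ = 23/23 ≈ 1, so f = (1/2)^(23/23) ≈ 0.500000.
Cmin,ss = (D/Vd)·f/(1−f), so D = Cmin,ss·Vd·(1−f)/f.
D = 13 × 80 × (1−f)/f ≈ 13 × 80 × 1.00000 ≈ 1040.00 mg.

1040 mg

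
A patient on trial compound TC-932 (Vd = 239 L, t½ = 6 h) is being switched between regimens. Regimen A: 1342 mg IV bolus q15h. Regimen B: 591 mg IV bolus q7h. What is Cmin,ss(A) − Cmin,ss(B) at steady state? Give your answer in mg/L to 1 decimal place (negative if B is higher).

Regimen A: f = (1/2)^(15/6) ≈ 0.1768; Cmin,ss = (1342/239)·f/(1−f) ≈ 1.206 mg/L.
Regimen B: f = (1/2)^(7/6) ≈ 0.4454; Cmin,ss = (591/239)·f/(1−f) ≈ 1.986 mg/L.
Difference ≈ 1.206 − 1.986 ≈ -0.780 mg/L.

-0.8 mg/L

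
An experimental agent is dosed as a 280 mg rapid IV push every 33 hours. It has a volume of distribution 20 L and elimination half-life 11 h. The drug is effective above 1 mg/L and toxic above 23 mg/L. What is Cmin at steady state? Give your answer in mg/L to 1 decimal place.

τ = 33 h = 3 half-lives, so f = (1/2)^3 = 0.125.
At steady state, R = 1/(1 − 0.125) = 8/7.
Single-dose peak C₀ = D/Vd = 280/20 = 14 mg/L.
Steady-state peak Cmax,ss = C₀·R = 14 × 8/7 ≈ 16.000 mg/L.
Steady-state trough Cmin,ss = Cmax,ss·f ≈ 16.000 × 0.125 ≈ 2.000 mg/L.
Trough 2.0 mg/L vs MEC 1 mg/L: adequate.

2.0 mg/L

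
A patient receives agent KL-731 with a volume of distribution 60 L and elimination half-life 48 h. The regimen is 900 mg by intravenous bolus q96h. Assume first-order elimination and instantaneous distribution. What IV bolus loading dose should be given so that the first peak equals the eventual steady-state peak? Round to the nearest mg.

1200 mg

f = (1/2)^(96/48) ≈ 0.250000; accumulation ratio R = 1/(1−f) ≈ 1.33333.
Loading dose to hit Cmax,ss on first dose: D_load = D_maint·R ≈ 900 × 1.33333 ≈ 1200.00 mg.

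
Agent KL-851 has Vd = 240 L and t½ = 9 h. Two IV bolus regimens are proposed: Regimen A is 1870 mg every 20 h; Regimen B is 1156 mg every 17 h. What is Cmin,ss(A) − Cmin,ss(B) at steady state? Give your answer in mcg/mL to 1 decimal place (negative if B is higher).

Regimen A: f = (1/2)^(20/9) ≈ 0.2143; Cmin,ss = (1870/240)·f/(1−f) ≈ 2.125 mcg/mL.
Regimen B: f = (1/2)^(17/9) ≈ 0.2700; Cmin,ss = (1156/240)·f/(1−f) ≈ 1.782 mcg/mL.
Difference ≈ 2.125 − 1.782 ≈ 0.343 mcg/mL.

0.3 mcg/mL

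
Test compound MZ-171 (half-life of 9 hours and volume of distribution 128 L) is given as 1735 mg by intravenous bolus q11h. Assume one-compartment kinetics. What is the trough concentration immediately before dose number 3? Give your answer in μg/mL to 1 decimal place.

f = (1/2)^(τ/t½) = (1/2)^(11/9) ≈ 0.4286.
C₀ = D/Vd = 1735/128 ≈ 13.555 μg/mL.
Before the 3rd dose, 2 doses have been given. Superposition: Cmin = C₀·(f + f²).
≈ 13.555 × (0.4286 + 0.1837) ≈ 13.555 × 0.6123 ≈ 8.300 μg/mL.

8.3 μg/mL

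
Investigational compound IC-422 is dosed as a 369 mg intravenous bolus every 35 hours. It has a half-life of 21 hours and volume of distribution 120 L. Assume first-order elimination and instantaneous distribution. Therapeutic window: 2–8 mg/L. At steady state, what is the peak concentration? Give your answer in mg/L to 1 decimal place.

τ/t½ = 35/21 ≈ 1.6667, so fraction remaining f = (1/2)^(35/21) ≈ 0.3150.
At steady state, accumulation factor R = 1/(1 − e^(−kτ)) ≈ 1.4599.
Each bolus raises the concentration by D/Vd = 369/120 ≈ 3.075 mg/L.
Steady-state peak Cmax,ss = C₀·R ≈ 3.075 × 1.4599 ≈ 4.489 mg/L.
Peak 4.5 mg/L vs MTC 8 mg/L: below toxic threshold.

4.5 mg/L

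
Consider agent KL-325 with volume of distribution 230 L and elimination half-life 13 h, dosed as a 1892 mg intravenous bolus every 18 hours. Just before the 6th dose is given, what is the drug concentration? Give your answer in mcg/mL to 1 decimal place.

f = (1/2)^(τ/t½) = (1/2)^(18/13) ≈ 0.3830.
C₀ = D/Vd = 1892/230 ≈ 8.226 mcg/mL.
Before the 6th dose, 5 doses have been given. Superposition: Cmin = C₀·(f + f² + … + f^5).
≈ 8.226 × (0.3830 + 0.1467 + 0.0562 + 0.0215 + 0.0082) ≈ 8.226 × 0.6156 ≈ 5.064 mcg/mL.

5.1 mcg/mL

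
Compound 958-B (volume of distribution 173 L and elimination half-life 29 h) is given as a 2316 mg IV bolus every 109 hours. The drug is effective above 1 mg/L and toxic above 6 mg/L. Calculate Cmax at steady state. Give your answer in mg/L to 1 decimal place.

τ/t½ = 109/29 ≈ 3.7586, so fraction remaining f = (1/2)^(109/29) ≈ 0.0739.
At steady state, accumulation factor R = 1/(1 − e^(−kτ)) ≈ 1.0798.
Single-dose peak C₀ = D/Vd = 2316/173 ≈ 13.387 mg/L.
Steady-state peak Cmax,ss = C₀·R ≈ 13.387 × 1.0798 ≈ 14.455 mg/L.
Peak 14.5 mg/L vs MTC 6 mg/L: exceeds toxic threshold.

14.5 mg/L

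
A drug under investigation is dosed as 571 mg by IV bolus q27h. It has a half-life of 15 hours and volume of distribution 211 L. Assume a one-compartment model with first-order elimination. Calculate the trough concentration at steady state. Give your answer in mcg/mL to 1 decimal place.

1.1 mcg/mL

Over one 27-h interval, 27/15 ≈ 1.8 half-lives elapse, leaving f ≈ 0.2872 of each dose.
Accumulation ratio R = 1/(1 − f) ≈ 1/0.7128 ≈ 1.4029.
Each bolus raises the concentration by D/Vd = 571/211 ≈ 2.706 mcg/mL.
Cmax,ss = C₀/(1 − f) ≈ 2.706/0.7128 ≈ 3.796 mcg/mL.
Steady-state trough Cmin,ss = Cmax,ss·f ≈ 3.796 × 0.2872 ≈ 1.090 mcg/mL.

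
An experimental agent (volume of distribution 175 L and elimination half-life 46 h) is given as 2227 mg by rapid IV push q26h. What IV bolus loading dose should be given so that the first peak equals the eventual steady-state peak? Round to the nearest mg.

f = (1/2)^(26/46) ≈ 0.675854; accumulation ratio R = 1/(1−f) ≈ 3.08503.
Loading dose to hit Cmax,ss on first dose: D_load = D_maint·R ≈ 2227 × 3.08503 ≈ 6870.36 mg.

6870 mg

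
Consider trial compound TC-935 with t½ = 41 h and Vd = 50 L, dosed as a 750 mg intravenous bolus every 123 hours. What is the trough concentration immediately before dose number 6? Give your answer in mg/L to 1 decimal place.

2.1 mg/L

f = (1/2)^(τ/t½) = (1/2)^(123/41) ≈ 0.1250.
C₀ = D/Vd = 750/50 ≈ 15.000 mg/L.
Before the 6th dose, 5 doses have been given. Superposition: Cmin = C₀·(f + f² + … + f^5).
≈ 15.000 × (0.1250 + 0.0156 + 0.0020 + 0.0002 + 0.0000) ≈ 15.000 × 0.1428 ≈ 2.142 mg/L.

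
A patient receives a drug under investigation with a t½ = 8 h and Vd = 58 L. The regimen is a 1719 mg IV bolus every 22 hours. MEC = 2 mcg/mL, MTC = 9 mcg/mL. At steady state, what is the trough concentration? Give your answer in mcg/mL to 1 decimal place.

5.2 mcg/mL

τ/t½ = 22/8 ≈ 2.75, so fraction remaining f = (1/2)^(22/8) ≈ 0.1487.
Single-dose peak C₀ = D/Vd = 1719/58 ≈ 29.638 mcg/mL.
Steady-state trough Cmin,ss = C₀·f/(1−f) ≈ 29.638 × 0.1487/0.8513 ≈ 5.177 mcg/mL.
Trough 5.2 mcg/mL vs MEC 2 mcg/mL: adequate.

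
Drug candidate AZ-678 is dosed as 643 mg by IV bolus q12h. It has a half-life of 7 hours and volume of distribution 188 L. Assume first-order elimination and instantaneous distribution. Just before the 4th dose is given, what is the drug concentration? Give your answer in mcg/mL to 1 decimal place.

f = (1/2)^(τ/t½) = (1/2)^(12/7) ≈ 0.3048.
C₀ = D/Vd = 643/188 ≈ 3.420 mcg/mL.
Before the 4th dose, 3 doses have been given. Superposition: Cmin = C₀·(f + f² + … + f^3).
≈ 3.420 × (0.3048 + 0.0929 + 0.0283) ≈ 3.420 × 0.4260 ≈ 1.457 mcg/mL.

1.5 mcg/mL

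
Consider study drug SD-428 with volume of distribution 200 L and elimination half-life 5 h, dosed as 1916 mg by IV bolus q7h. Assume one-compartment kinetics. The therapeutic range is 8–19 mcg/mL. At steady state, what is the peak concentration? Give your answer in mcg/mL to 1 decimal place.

15.4 mcg/mL

τ/t½ = 7/5 ≈ 1.4, so fraction remaining f = (1/2)^(7/5) ≈ 0.3789.
Accumulation ratio R = 1/(1 − f) ≈ 1/0.6211 ≈ 1.6100.
Single-dose peak C₀ = D/Vd = 1916/200 ≈ 9.580 mcg/mL.
Steady-state peak Cmax,ss = C₀·R ≈ 9.580 × 1.6100 ≈ 15.424 mcg/mL.
Peak 15.4 mcg/mL vs MTC 19 mcg/mL: below toxic threshold.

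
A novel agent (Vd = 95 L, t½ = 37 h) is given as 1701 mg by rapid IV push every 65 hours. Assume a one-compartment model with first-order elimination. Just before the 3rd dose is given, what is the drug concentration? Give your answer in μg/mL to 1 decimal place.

6.9 μg/mL

f = (1/2)^(τ/t½) = (1/2)^(65/37) ≈ 0.2959.
C₀ = D/Vd = 1701/95 ≈ 17.905 μg/mL.
Before the 3rd dose, 2 doses have been given. Superposition: Cmin = C₀·(f + f²).
≈ 17.905 × (0.2959 + 0.0876) ≈ 17.905 × 0.3835 ≈ 6.867 μg/mL.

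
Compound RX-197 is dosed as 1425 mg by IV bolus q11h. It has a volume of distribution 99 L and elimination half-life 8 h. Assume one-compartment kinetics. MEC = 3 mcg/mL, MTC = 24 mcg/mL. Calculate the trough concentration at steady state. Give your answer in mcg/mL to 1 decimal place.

9.0 mcg/mL

k = ln2/t½ = ln2/8 ≈ 0.086643 h⁻¹; fraction remaining f = e^(−kτ) = e^(−0.086643×11) ≈ 0.3856.
At steady state, accumulation factor R = 1/(1 − e^(−kτ)) ≈ 1.6276.
Single-dose peak C₀ = D/Vd = 1425/99 ≈ 14.394 mcg/mL.
Cmax,ss = C₀/(1 − f) ≈ 14.394/0.6144 ≈ 23.428 mcg/mL.
Steady-state trough Cmin,ss = Cmax,ss·f ≈ 23.428 × 0.3856 ≈ 9.034 mcg/mL.
Trough 9.0 mcg/mL vs MEC 3 mcg/mL: adequate.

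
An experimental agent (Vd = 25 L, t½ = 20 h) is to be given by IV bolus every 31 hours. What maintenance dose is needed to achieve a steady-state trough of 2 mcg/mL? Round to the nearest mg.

τ/t½ = 31/20 ≈ 1.55, so f = (1/2)^(31/20) ≈ 0.341510.
Cmin,ss = (D/Vd)·f/(1−f), so D = Cmin,ss·Vd·(1−f)/f.
D = 2 × 25 × (1−f)/f ≈ 2 × 25 × 1.92817 ≈ 96.41 mg.

96 mg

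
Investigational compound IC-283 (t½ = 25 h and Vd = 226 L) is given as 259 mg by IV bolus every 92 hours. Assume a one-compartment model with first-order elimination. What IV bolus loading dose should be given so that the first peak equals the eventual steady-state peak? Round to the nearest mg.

f = (1/2)^(92/25) ≈ 0.078021; accumulation ratio R = 1/(1−f) ≈ 1.08462.
Loading dose to hit Cmax,ss on first dose: D_load = D_maint·R ≈ 259 × 1.08462 ≈ 280.92 mg.

281 mg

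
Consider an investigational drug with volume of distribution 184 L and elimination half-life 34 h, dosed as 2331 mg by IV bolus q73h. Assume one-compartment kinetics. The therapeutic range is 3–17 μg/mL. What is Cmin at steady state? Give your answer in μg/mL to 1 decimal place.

τ/t½ = 73/34 ≈ 2.1471, so fraction remaining f = (1/2)^(73/34) ≈ 0.2258.
Accumulation ratio R = 1/(1 − f) ≈ 1/0.7742 ≈ 1.2917.
Single-dose peak C₀ = D/Vd = 2331/184 ≈ 12.668 μg/mL.
Cmax,ss = C₀/(1 − f) ≈ 12.668/0.7742 ≈ 16.363 μg/mL.
One interval later, Cmin,ss = Cmax,ss·e^(−kτ) ≈ 16.363 × 0.2258 ≈ 3.695 μg/mL.
Trough 3.7 μg/mL vs MEC 3 μg/mL: adequate.

3.7 μg/mL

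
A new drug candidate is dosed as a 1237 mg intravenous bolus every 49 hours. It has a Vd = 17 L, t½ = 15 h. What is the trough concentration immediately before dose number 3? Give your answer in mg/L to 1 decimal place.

8.3 mg/L

f = (1/2)^(τ/t½) = (1/2)^(49/15) ≈ 0.1039.
C₀ = D/Vd = 1237/17 ≈ 72.765 mg/L.
Before the 3rd dose, 2 doses have been given. Superposition: Cmin = C₀·(f + f²).
≈ 72.765 × (0.1039 + 0.0108) ≈ 72.765 × 0.1147 ≈ 8.346 mg/L.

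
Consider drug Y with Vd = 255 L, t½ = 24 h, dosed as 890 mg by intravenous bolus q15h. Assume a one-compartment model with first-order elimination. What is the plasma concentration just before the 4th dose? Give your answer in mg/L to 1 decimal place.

f = (1/2)^(τ/t½) = (1/2)^(15/24) ≈ 0.6484.
C₀ = D/Vd = 890/255 ≈ 3.490 mg/L.
Before the 4th dose, 3 doses have been given. Superposition: Cmin = C₀·(f + f² + … + f^3).
≈ 3.490 × (0.6484 + 0.4204 + 0.2726) ≈ 3.490 × 1.3414 ≈ 4.681 mg/L.

4.7 mg/L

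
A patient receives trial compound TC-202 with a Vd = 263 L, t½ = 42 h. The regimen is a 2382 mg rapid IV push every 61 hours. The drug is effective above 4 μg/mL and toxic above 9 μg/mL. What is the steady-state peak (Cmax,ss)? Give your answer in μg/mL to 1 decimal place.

τ/t½ = 61/42 ≈ 1.4524, so fraction remaining f = (1/2)^(61/42) ≈ 0.3654.
Accumulation ratio R = 1/(1 − f) ≈ 1/0.6346 ≈ 1.5758.
Each bolus raises the concentration by D/Vd = 2382/263 ≈ 9.057 μg/mL.
Steady-state peak Cmax,ss = C₀·R ≈ 9.057 × 1.5758 ≈ 14.272 μg/mL.
Peak 14.3 μg/mL vs MTC 9 μg/mL: exceeds toxic threshold.

14.3 μg/mL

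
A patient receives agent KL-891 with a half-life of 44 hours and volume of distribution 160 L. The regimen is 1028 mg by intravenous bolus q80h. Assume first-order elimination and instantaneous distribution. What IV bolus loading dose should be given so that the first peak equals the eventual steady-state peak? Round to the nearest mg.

f = (1/2)^(80/44) ≈ 0.283578; accumulation ratio R = 1/(1−f) ≈ 1.39583.
Loading dose to hit Cmax,ss on first dose: D_load = D_maint·R ≈ 1028 × 1.39583 ≈ 1434.91 mg.

1435 mg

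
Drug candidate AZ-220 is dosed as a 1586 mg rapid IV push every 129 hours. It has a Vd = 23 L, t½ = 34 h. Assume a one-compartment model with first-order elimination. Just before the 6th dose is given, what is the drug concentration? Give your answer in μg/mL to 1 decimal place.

f = (1/2)^(τ/t½) = (1/2)^(129/34) ≈ 0.0721.
C₀ = D/Vd = 1586/23 ≈ 68.957 μg/mL.
Before the 6th dose, 5 doses have been given. Superposition: Cmin = C₀·(f + f² + … + f^5).
≈ 68.957 × (0.0721 + 0.0052 + 0.0004 + 0.0000 + 0.0000) ≈ 68.957 × 0.0777 ≈ 5.358 μg/mL.

5.4 μg/mL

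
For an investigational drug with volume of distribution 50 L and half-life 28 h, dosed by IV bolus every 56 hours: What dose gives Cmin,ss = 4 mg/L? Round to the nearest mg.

τ/t½ = 56/28 ≈ 2, so f = (1/2)^(56/28) ≈ 0.250000.
Cmin,ss = (D/Vd)·f/(1−f), so D = Cmin,ss·Vd·(1−f)/f.
D = 4 × 50 × (1−f)/f ≈ 4 × 50 × 3.00000 ≈ 600.00 mg.

600 mg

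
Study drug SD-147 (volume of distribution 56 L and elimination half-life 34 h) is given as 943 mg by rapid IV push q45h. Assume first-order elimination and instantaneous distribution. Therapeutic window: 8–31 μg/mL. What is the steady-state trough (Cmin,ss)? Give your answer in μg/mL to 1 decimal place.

11.2 μg/mL

Over one 45-h interval, 45/34 ≈ 1.3235 half-lives elapse, leaving f ≈ 0.3996 of each dose.
Accumulation ratio R = 1/(1 − f) ≈ 1/0.6004 ≈ 1.6656.
Single-dose peak C₀ = D/Vd = 943/56 ≈ 16.839 μg/mL.
Cmax,ss = C₀/(1 − f) ≈ 16.839/0.6004 ≈ 28.046 μg/mL.
One interval later, Cmin,ss = Cmax,ss·e^(−kτ) ≈ 28.046 × 0.3996 ≈ 11.207 μg/mL.
Trough 11.2 μg/mL vs MEC 8 μg/mL: adequate.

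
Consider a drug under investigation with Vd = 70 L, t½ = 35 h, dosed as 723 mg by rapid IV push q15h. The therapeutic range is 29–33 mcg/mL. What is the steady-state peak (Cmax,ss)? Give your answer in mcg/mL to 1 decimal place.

Over one 15-h interval, 15/35 ≈ 0.42857 half-lives elapse, leaving f ≈ 0.7430 of each dose.
At steady state, accumulation factor R = 1/(1 − e^(−kτ)) ≈ 3.8911.
Each bolus raises the concentration by D/Vd = 723/70 ≈ 10.329 mcg/mL.
Steady-state peak Cmax,ss = C₀·R ≈ 10.329 × 3.8911 ≈ 40.191 mcg/mL.
Peak 40.2 mcg/mL vs MTC 33 mcg/mL: exceeds toxic threshold.

40.2 mcg/mL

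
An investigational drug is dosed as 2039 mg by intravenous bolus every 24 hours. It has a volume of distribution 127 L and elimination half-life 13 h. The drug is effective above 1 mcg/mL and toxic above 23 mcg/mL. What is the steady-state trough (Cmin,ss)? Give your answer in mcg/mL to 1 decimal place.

6.2 mcg/mL

k = ln2/t½ = ln2/13 ≈ 0.053319 h⁻¹; fraction remaining f = e^(−kτ) = e^(−0.053319×24) ≈ 0.2781.
Accumulation ratio R = 1/(1 − f) ≈ 1/0.7219 ≈ 1.3852.
Each bolus raises the concentration by D/Vd = 2039/127 ≈ 16.055 mcg/mL.
Cmax,ss = C₀/(1 − f) ≈ 16.055/0.7219 ≈ 22.240 mcg/mL.
Steady-state trough Cmin,ss = Cmax,ss·f ≈ 22.240 × 0.2781 ≈ 6.185 mcg/mL.
Trough 6.2 mcg/mL vs MEC 1 mcg/mL: adequate.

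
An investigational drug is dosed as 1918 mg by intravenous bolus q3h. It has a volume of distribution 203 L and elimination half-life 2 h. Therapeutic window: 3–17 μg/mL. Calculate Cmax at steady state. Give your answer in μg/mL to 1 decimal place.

14.6 μg/mL

k = ln2/t½ = ln2/2 ≈ 0.346574 h⁻¹; fraction remaining f = e^(−kτ) = e^(−0.346574×3) ≈ 0.3536.
At steady state, accumulation factor R = 1/(1 − e^(−kτ)) ≈ 1.5470.
Single-dose peak C₀ = D/Vd = 1918/203 ≈ 9.448 μg/mL.
Cmax,ss = C₀/(1 − f) ≈ 9.448/0.6464 ≈ 14.616 μg/mL.
Peak 14.6 μg/mL vs MTC 17 μg/mL: below toxic threshold.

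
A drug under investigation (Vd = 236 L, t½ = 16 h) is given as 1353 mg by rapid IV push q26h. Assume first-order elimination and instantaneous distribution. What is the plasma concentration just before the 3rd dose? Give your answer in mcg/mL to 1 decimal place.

f = (1/2)^(τ/t½) = (1/2)^(26/16) ≈ 0.3242.
C₀ = D/Vd = 1353/236 ≈ 5.733 mcg/mL.
Before the 3rd dose, 2 doses have been given. Superposition: Cmin = C₀·(f + f²).
≈ 5.733 × (0.3242 + 0.1051) ≈ 5.733 × 0.4293 ≈ 2.461 mcg/mL.

2.5 mcg/mL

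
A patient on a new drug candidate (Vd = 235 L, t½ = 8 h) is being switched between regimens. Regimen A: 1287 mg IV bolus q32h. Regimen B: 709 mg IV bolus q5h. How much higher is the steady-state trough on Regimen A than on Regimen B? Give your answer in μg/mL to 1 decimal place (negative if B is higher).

Regimen A: f = (1/2)^(32/8) ≈ 0.0625; Cmin,ss = (1287/235)·f/(1−f) ≈ 0.365 μg/mL.
Regimen B: f = (1/2)^(5/8) ≈ 0.6484; Cmin,ss = (709/235)·f/(1−f) ≈ 5.564 μg/mL.
Difference ≈ 0.365 − 5.564 ≈ -5.199 μg/mL.

-5.2 μg/mL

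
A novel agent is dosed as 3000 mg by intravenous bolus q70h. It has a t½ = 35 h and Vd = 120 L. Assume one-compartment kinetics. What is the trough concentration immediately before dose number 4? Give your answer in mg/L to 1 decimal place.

8.2 mg/L

f = (1/2)^(τ/t½) = (1/2)^(70/35) ≈ 0.2500.
C₀ = D/Vd = 3000/120 ≈ 25.000 mg/L.
Before the 4th dose, 3 doses have been given. Superposition: Cmin = C₀·(f + f² + … + f^3).
≈ 25.000 × (0.2500 + 0.0625 + 0.0156) ≈ 25.000 × 0.3281 ≈ 8.203 mg/L.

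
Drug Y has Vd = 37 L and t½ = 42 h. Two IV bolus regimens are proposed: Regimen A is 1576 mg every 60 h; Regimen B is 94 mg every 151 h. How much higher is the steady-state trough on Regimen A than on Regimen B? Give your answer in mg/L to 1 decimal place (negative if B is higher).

24.9 mg/L

Regimen A: f = (1/2)^(60/42) ≈ 0.3715; Cmin,ss = (1576/37)·f/(1−f) ≈ 25.177 mg/L.
Regimen B: f = (1/2)^(151/42) ≈ 0.0827; Cmin,ss = (94/37)·f/(1−f) ≈ 0.229 mg/L.
Difference ≈ 25.177 − 0.229 ≈ 24.948 mg/L.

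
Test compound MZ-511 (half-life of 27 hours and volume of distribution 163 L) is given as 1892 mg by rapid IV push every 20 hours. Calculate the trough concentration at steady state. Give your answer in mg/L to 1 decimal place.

17.3 mg/L

τ/t½ = 20/27 ≈ 0.74074, so fraction remaining f = (1/2)^(20/27) ≈ 0.5984.
Accumulation ratio R = 1/(1 − f) ≈ 1/0.4016 ≈ 2.4900.
Each bolus raises the concentration by D/Vd = 1892/163 ≈ 11.607 mg/L.
Cmax,ss = C₀/(1 − f) ≈ 11.607/0.4016 ≈ 28.902 mg/L.
Steady-state trough Cmin,ss = Cmax,ss·f ≈ 28.902 × 0.5984 ≈ 17.295 mg/L.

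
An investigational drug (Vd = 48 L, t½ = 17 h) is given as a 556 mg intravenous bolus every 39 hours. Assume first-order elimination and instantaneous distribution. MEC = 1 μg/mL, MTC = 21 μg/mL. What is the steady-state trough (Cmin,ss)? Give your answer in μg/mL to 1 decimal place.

k = ln2/t½ = ln2/17 ≈ 0.040773 h⁻¹; fraction remaining f = e^(−kτ) = e^(−0.040773×39) ≈ 0.2039.
Each bolus raises the concentration by D/Vd = 556/48 ≈ 11.583 μg/mL.
Steady-state trough Cmin,ss = C₀·f/(1−f) ≈ 11.583 × 0.2039/0.7961 ≈ 2.967 μg/mL.
Trough 3.0 μg/mL vs MEC 1 μg/mL: adequate.

3.0 μg/mL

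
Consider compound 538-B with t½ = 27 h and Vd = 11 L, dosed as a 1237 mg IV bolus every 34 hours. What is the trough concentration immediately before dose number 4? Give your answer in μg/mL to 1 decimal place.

74.8 μg/mL

f = (1/2)^(τ/t½) = (1/2)^(34/27) ≈ 0.4178.
C₀ = D/Vd = 1237/11 ≈ 112.455 μg/mL.
Before the 4th dose, 3 doses have been given. Superposition: Cmin = C₀·(f + f² + … + f^3).
≈ 112.455 × (0.4178 + 0.1746 + 0.0729) ≈ 112.455 × 0.6653 ≈ 74.816 μg/mL.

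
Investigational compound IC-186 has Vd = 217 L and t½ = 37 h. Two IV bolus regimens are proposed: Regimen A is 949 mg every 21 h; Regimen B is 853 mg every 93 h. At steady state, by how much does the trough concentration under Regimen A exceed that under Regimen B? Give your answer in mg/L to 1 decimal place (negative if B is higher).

8.2 mg/L

Regimen A: f = (1/2)^(21/37) ≈ 0.6748; Cmin,ss = (949/217)·f/(1−f) ≈ 9.075 mg/L.
Regimen B: f = (1/2)^(93/37) ≈ 0.1751; Cmin,ss = (853/217)·f/(1−f) ≈ 0.834 mg/L.
Difference ≈ 9.075 − 0.834 ≈ 8.241 mg/L.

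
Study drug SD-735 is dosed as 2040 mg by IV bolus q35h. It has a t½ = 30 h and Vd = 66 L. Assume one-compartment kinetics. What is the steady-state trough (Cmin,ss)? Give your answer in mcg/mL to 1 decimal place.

24.8 mcg/mL

τ/t½ = 35/30 ≈ 1.1667, so fraction remaining f = (1/2)^(35/30) ≈ 0.4454.
Each bolus raises the concentration by D/Vd = 2040/66 ≈ 30.909 mcg/mL.
Steady-state trough Cmin,ss = C₀·f/(1−f) ≈ 30.909 × 0.4454/0.5546 ≈ 24.823 mcg/mL.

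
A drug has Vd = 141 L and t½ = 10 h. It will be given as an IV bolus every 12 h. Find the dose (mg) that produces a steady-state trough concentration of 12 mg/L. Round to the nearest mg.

τ/t½ = 12/10 ≈ 1.2, so f = (1/2)^(12/10) ≈ 0.435275.
Cmin,ss = (D/Vd)·f/(1−f), so D = Cmin,ss·Vd·(1−f)/f.
D = 12 × 141 × (1−f)/f ≈ 12 × 141 × 1.29740 ≈ 2195.20 mg.

2195 mg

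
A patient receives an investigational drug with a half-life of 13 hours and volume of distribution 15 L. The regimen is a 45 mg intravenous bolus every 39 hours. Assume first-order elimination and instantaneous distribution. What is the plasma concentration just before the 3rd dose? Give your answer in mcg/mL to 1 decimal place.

f = (1/2)^(τ/t½) = (1/2)^(39/13) ≈ 0.1250.
C₀ = D/Vd = 45/15 ≈ 3.000 mcg/mL.
Before the 3rd dose, 2 doses have been given. Superposition: Cmin = C₀·(f + f²).
≈ 3.000 × (0.1250 + 0.0156) ≈ 3.000 × 0.1406 ≈ 0.422 mcg/mL.

0.4 mcg/mL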